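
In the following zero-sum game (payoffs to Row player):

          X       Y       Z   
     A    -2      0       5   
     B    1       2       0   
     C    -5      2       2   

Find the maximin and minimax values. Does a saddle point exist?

Maximin = 0, Minimax = 1, Saddle: False

Work:
Row minimums: [-2, 0, -5] → maximin = 0
Column maximums: [1, 2, 5] → minimax = 1
No saddle point (maximin ≠ minimax). Mixed strategy needed.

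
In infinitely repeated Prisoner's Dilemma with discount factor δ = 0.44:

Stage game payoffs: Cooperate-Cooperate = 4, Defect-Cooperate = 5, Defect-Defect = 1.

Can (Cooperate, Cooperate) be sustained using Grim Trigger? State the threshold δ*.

δ* = 0.25; since δ = 0.44 ≥ 0.25, cooperation can be sustained

Work:
For Grim Trigger:
Cooperate forever: 4/(1-δ)
Defect then punished: 5 + 1·δ/(1-δ)
Need: 4/(1-δ) ≥ 5 + 1·δ/(1-δ)
Solving: δ ≥ (T-R)/(T-P) = (5-4)/(5-1) = 0.25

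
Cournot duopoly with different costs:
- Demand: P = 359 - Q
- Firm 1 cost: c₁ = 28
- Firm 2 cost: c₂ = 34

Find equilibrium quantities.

q₁* = 112.33, q₂* = 106.33

Work:
Reaction: q₁ = (359 - 28 - q₂)/2
Reaction: q₂ = (359 - 34 - q₁)/2
Solve simultaneously:
q₁* = (359 - 2×28 + 34)/3 = 112.33
q₂* = (359 - 2×34 + 28)/3 = 106.33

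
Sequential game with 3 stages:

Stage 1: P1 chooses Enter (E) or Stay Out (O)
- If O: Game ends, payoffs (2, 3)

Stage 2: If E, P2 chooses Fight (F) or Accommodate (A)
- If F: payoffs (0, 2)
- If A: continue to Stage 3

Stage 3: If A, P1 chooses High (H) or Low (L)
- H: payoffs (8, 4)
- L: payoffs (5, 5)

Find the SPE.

SPE: (E, A, H); Outcome (8, 4)

Work:
Stage 3: P1 chooses H (8 vs 5)
Stage 2: P2: F->2, A->4 (anticipating H). Choose A
Stage 1: P1: O->2, E->8 (anticipating A, H). Choose E
SPE path: E -> A -> H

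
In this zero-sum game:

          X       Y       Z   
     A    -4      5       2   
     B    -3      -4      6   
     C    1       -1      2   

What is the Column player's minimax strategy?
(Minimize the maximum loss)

Column should play X, value = 1

Work:
Column player minimizes Row's maximum payoff:
Column X: max payoff to Row = 1
Column Y: max payoff to Row = 5
Column Z: max payoff to Row = 6
Minimum is 1, achieved by column X.
Minimax strategy: X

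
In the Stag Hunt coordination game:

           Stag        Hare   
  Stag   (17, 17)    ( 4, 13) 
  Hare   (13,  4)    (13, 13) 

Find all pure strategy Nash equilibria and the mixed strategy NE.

Pure NE: (Stag, Stag) and (Hare, Hare); Mixed NE: p = 0.6923, q = 0.6923

Work:
Check pure NE:
(Stag, Stag): (17, 17) - no unilateral deviation beneficial
(Hare, Hare): (13, 13) - no unilateral deviation beneficial
Mixed NE: P1 plays Stag with p = 0.6923, P2 plays Stag with q = 0.6923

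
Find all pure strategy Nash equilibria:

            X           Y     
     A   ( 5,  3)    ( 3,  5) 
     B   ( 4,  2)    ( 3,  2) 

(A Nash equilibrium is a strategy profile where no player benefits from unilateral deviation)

Nash equilibrium: (A, Y), (B, Y)

Work:
Best responses:
  P1 vs X: payoffs [5, 4] → best response A (payoff 5)
  P1 vs Y: payoffs [3, 3] → best response A/B (payoff 3)
  P2 vs A: payoffs [3, 5] → best response Y (payoff 5)
  P2 vs B: payoffs [2, 2] → best response X/Y (payoff 2)
Mutual best responses: (A,Y), (B,Y) → Nash equilibria.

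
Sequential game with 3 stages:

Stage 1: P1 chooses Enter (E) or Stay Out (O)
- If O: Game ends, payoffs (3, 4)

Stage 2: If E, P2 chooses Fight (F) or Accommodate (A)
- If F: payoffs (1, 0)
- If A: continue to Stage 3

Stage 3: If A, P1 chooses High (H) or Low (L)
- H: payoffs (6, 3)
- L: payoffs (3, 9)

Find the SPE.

SPE: (E, A, H); Outcome (6, 3)

Work:
Stage 3: P1 chooses H (6 vs 3)
Stage 2: P2: F->0, A->3 (anticipating H). Choose A
Stage 1: P1: O->3, E->6 (anticipating A, H). Choose E
SPE path: E -> A -> H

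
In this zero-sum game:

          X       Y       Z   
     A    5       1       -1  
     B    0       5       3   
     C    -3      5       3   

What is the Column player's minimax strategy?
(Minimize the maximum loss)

Column should play Z, value = 3

Work:
Column player minimizes Row's maximum payoff:
Column X: max payoff to Row = 5
Column Y: max payoff to Row = 5
Column Z: max payoff to Row = 3
Minimum is 3, achieved by column Z.
Minimax strategy: Z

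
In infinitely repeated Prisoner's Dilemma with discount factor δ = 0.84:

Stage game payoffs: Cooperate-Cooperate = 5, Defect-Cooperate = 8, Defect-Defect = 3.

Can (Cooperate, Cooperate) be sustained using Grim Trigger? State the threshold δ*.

δ* = 0.6; since δ = 0.84 ≥ 0.6, cooperation can be sustained

Work:
For Grim Trigger:
Cooperate forever: 5/(1-δ)
Defect then punished: 8 + 3·δ/(1-δ)
Need: 5/(1-δ) ≥ 8 + 3·δ/(1-δ)
Solving: δ ≥ (T-R)/(T-P) = (8-5)/(8-3) = 0.6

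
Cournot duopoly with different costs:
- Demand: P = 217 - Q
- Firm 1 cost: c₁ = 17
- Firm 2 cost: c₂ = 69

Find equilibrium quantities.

q₁* = 84.0, q₂* = 32.0

Work:
Reaction: q₁ = (217 - 17 - q₂)/2
Reaction: q₂ = (217 - 69 - q₁)/2
Solve simultaneously:
q₁* = (217 - 2×17 + 69)/3 = 84.0
q₂* = (217 - 2×69 + 17)/3 = 32.0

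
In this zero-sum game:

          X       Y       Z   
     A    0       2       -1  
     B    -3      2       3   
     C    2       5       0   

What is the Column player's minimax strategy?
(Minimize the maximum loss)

Column should play X, value = 2

Work:
Column player minimizes Row's maximum payoff:
Column X: max payoff to Row = 2
Column Y: max payoff to Row = 5
Column Z: max payoff to Row = 3
Minimum is 2, achieved by column X.
Minimax strategy: X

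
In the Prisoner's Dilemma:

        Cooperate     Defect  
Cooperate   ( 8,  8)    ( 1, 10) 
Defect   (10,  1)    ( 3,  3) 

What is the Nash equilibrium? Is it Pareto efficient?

(Defect, Defect) is NE; not Pareto efficient

Work:
Defect dominates Cooperate for both players:
If P2 cooperates: Defect (10) > Cooperate (8)
If P2 defects: Defect (3) > Cooperate (1)
NE: (Defect, Defect) with payoff (3, 3)
But (Cooperate, Cooperate) = (8, 8) Pareto dominates (3, 3)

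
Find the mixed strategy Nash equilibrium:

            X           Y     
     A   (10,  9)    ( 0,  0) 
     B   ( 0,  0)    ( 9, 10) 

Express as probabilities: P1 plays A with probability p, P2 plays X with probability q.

p = 0.5263, q = 0.4737

Work:
Find probabilities that make opponent indifferent:
P2 chooses q to make P1 indifferent between A and B
P1 chooses p to make P2 indifferent between X and Y
Mixed NE: P1 plays (A: 0.5263, B: 0.4737), P2 plays (X: 0.4737, Y: 0.5263)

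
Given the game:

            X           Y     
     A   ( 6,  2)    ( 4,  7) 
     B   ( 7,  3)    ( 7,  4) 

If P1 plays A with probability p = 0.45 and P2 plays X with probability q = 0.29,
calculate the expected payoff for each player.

E[P1] = 5.911, E[P2] = 4.538

Work:
E[P1] = p·q·π₁(A,X) + p·(1-q)·π₁(A,Y) + (1-p)·q·π₁(B,X) + (1-p)·(1-q)·π₁(B,Y)
= 0.45·0.29·6 + 0.45·0.71·4 + 0.55·0.29·7 + 0.55·0.71·7
= 5.911

E[P2] = 4.538 (similar calculation)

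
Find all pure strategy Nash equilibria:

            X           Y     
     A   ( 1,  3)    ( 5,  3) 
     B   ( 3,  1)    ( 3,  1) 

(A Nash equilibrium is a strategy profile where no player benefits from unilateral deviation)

Nash equilibrium: (A, Y), (B, X)

Work:
Best responses:
  P1 vs X: payoffs [1, 3] → best response B (payoff 3)
  P1 vs Y: payoffs [5, 3] → best response A (payoff 5)
  P2 vs A: payoffs [3, 3] → best response X/Y (payoff 3)
  P2 vs B: payoffs [1, 1] → best response X/Y (payoff 1)
Mutual best responses: (A,Y), (B,X) → Nash equilibria.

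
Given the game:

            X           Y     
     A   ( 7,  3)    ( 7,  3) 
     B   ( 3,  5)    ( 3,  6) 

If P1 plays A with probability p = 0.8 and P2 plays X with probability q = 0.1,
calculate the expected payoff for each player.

E[P1] = 6.2, E[P2] = 3.58

Work:
E[P1] = p·q·π₁(A,X) + p·(1-q)·π₁(A,Y) + (1-p)·q·π₁(B,X) + (1-p)·(1-q)·π₁(B,Y)
= 0.8·0.1·7 + 0.8·0.9·7 + 0.2·0.1·3 + 0.2·0.9·3
= 6.2

E[P2] = 3.58 (similar calculation)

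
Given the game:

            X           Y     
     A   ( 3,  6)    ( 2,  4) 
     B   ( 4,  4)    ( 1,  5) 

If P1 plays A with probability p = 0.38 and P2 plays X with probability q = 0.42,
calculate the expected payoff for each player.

E[P1] = 2.3208, E[P2] = 4.6788

Work:
E[P1] = p·q·π₁(A,X) + p·(1-q)·π₁(A,Y) + (1-p)·q·π₁(B,X) + (1-p)·(1-q)·π₁(B,Y)
= 0.38·0.42·3 + 0.38·0.58·2 + 0.62·0.42·4 + 0.62·0.58·1
= 2.3208

E[P2] = 4.6788 (similar calculation)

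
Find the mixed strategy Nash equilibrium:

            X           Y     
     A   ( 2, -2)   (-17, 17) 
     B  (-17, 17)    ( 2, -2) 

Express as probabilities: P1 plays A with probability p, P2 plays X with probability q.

p = 0.5, q = 0.5

Work:
Find probabilities that make opponent indifferent:
P2 chooses q to make P1 indifferent between A and B
P1 chooses p to make P2 indifferent between X and Y
Mixed NE: P1 plays (A: 0.5, B: 0.5), P2 plays (X: 0.5, Y: 0.5)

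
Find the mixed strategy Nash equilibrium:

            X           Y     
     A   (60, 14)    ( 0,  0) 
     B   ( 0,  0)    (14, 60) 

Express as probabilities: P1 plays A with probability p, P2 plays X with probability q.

p = 0.8108, q = 0.1892

Work:
Find probabilities that make opponent indifferent:
P2 chooses q to make P1 indifferent between A and B
P1 chooses p to make P2 indifferent between X and Y
Mixed NE: P1 plays (A: 0.8108, B: 0.1892), P2 plays (X: 0.1892, Y: 0.8108)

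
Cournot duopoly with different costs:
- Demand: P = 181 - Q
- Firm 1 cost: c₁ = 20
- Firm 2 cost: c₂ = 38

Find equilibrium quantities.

q₁* = 59.67, q₂* = 41.67

Work:
Reaction: q₁ = (181 - 20 - q₂)/2
Reaction: q₂ = (181 - 38 - q₁)/2
Solve simultaneously:
q₁* = (181 - 2×20 + 38)/3 = 59.67
q₂* = (181 - 2×38 + 20)/3 = 41.67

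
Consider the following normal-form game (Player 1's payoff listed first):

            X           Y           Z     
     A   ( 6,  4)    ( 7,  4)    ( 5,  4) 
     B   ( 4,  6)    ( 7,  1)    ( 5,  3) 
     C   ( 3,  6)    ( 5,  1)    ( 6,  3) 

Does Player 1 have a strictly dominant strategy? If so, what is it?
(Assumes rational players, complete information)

No strictly dominant strategy exists for Player 1

Work:
A strategy strictly dominates another if it gives a strictly higher payoff against every opponent action. Compare each pair of P1's strategies column-by-column:
  A vs B: [6 vs 4, 7 vs 7, 5 vs 5] → A does not strictly dominate B (column Y: 7 ≤ 7)
  A vs C: [6 vs 3, 7 vs 5, 5 vs 6] → A does not strictly dominate C (column Z: 5 ≤ 6)
  B vs A: [4 vs 6, 7 vs 7, 5 vs 5] → B does not strictly dominate A (column X: 4 ≤ 6)
  B vs C: [4 vs 3, 7 vs 5, 5 vs 6] → B does not strictly dominate C (column Z: 5 ≤ 6)
  C vs A: [3 vs 6, 5 vs 7, 6 vs 5] → C does not strictly dominate A (column X: 3 ≤ 6)
  C vs B: [3 vs 4, 5 vs 7, 6 vs 5] → C does not strictly dominate B (column X: 3 ≤ 4)
No single strategy strictly dominates all others → no strictly dominant strategy.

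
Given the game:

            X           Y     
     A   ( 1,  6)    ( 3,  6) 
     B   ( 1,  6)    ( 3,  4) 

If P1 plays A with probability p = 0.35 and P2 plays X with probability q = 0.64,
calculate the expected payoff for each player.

E[P1] = 1.72, E[P2] = 5.532

Work:
E[P1] = p·q·π₁(A,X) + p·(1-q)·π₁(A,Y) + (1-p)·q·π₁(B,X) + (1-p)·(1-q)·π₁(B,Y)
= 0.35·0.64·1 + 0.35·0.36·3 + 0.65·0.64·1 + 0.65·0.36·3
= 1.72

E[P2] = 5.532 (similar calculation)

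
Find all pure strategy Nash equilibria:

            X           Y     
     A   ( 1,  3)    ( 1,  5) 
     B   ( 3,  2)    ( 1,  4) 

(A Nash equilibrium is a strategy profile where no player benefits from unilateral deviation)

Nash equilibrium: (A, Y), (B, Y)

Work:
Best responses:
  P1 vs X: payoffs [1, 3] → best response B (payoff 3)
  P1 vs Y: payoffs [1, 1] → best response A/B (payoff 1)
  P2 vs A: payoffs [3, 5] → best response Y (payoff 5)
  P2 vs B: payoffs [2, 4] → best response Y (payoff 4)
Mutual best responses: (A,Y), (B,Y) → Nash equilibria.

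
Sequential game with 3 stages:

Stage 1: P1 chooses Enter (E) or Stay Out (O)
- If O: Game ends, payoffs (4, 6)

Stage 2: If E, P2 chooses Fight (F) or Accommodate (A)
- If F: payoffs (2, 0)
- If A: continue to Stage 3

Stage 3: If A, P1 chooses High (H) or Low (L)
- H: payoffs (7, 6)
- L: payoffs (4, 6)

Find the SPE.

SPE: (E, A, H); Outcome (7, 6)

Work:
Stage 3: P1 chooses H (7 vs 4)
Stage 2: P2: F->0, A->6 (anticipating H). Choose A
Stage 1: P1: O->4, E->7 (anticipating A, H). Choose E
SPE path: E -> A -> H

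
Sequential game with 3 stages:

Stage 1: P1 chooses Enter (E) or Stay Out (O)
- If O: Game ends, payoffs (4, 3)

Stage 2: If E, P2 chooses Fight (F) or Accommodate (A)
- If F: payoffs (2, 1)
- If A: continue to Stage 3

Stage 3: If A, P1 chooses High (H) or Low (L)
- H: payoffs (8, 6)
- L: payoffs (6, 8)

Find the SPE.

SPE: (E, A, H); Outcome (8, 6)

Work:
Stage 3: P1 chooses H (8 vs 6)
Stage 2: P2: F->1, A->6 (anticipating H). Choose A
Stage 1: P1: O->4, E->8 (anticipating A, H). Choose E
SPE path: E -> A -> H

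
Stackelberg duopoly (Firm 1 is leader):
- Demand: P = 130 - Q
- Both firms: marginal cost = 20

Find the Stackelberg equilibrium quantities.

q₁* (leader) = 55.0, q₂* (follower) = 27.5

Work:
Follower's reaction: q₂ = (a - c - q₁)/2
Leader substitutes: π₁ = q₁·(a - q₁ - (a-c-q₁)/2 - c)
FOC: q₁* = (130 - 20)/2 = 55.00
Then: q₂* = (130 - 20 - 55.0)/2 = 27.50
Leader has first-mover advantage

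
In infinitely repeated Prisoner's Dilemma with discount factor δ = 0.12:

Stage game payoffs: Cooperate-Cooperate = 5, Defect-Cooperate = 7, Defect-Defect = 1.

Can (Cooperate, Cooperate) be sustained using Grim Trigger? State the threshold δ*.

δ* = 0.3333; since δ = 0.12 < 0.3333, cooperation cannot be sustained

Work:
For Grim Trigger:
Cooperate forever: 5/(1-δ)
Defect then punished: 7 + 1·δ/(1-δ)
Need: 5/(1-δ) ≥ 7 + 1·δ/(1-δ)
Solving: δ ≥ (T-R)/(T-P) = (7-5)/(7-1) = 0.3333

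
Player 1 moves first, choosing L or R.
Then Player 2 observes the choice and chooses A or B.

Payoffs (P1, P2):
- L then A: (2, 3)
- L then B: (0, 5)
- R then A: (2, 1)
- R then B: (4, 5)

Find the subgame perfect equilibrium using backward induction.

P1 plays R, P2 plays B after L and B after R; Payoff (4, 5)

Work:
Backward induction:
After L: P2 chooses B → P1 gets 0
After R: P2 chooses B → P1 gets 4
P1 chooses R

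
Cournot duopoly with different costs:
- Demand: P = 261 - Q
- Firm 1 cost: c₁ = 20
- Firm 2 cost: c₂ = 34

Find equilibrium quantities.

q₁* = 85.0, q₂* = 71.0

Work:
Reaction: q₁ = (261 - 20 - q₂)/2
Reaction: q₂ = (261 - 34 - q₁)/2
Solve simultaneously:
q₁* = (261 - 2×20 + 34)/3 = 85.0
q₂* = (261 - 2×34 + 20)/3 = 71.0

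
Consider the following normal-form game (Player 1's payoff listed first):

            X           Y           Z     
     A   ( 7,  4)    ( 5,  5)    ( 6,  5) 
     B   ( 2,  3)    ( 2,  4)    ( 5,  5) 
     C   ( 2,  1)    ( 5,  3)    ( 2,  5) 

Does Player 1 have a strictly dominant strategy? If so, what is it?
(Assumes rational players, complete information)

No strictly dominant strategy exists for Player 1

Work:
A strategy strictly dominates another if it gives a strictly higher payoff against every opponent action. Compare each pair of P1's strategies column-by-column:
  A vs B: [7 vs 2, 5 vs 2, 6 vs 5] → A strictly dominates B
  A vs C: [7 vs 2, 5 vs 5, 6 vs 2] → A does not strictly dominate C (column Y: 5 ≤ 5)
  B vs A: [2 vs 7, 2 vs 5, 5 vs 6] → B does not strictly dominate A (column X: 2 ≤ 7)
  B vs C: [2 vs 2, 2 vs 5, 5 vs 2] → B does not strictly dominate C (column X: 2 ≤ 2)
  C vs A: [2 vs 7, 5 vs 5, 2 vs 6] → C does not strictly dominate A (column X: 2 ≤ 7)
  C vs B: [2 vs 2, 5 vs 2, 2 vs 5] → C does not strictly dominate B (column X: 2 ≤ 2)
No single strategy strictly dominates all others → no strictly dominant strategy.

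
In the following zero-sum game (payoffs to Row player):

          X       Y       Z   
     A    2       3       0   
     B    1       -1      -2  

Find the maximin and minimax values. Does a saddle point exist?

Maximin = 0, Minimax = 0, Saddle: True

Work:
Row minimums: [0, -2] → maximin = 0
Column maximums: [2, 3, 0] → minimax = 0
Saddle point exists! Game value = 0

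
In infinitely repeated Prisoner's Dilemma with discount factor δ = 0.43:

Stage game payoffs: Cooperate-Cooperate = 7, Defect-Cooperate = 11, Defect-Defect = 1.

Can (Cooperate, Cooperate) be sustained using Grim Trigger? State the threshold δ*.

δ* = 0.4; since δ = 0.43 ≥ 0.4, cooperation can be sustained

Work:
For Grim Trigger:
Cooperate forever: 7/(1-δ)
Defect then punished: 11 + 1·δ/(1-δ)
Need: 7/(1-δ) ≥ 11 + 1·δ/(1-δ)
Solving: δ ≥ (T-R)/(T-P) = (11-7)/(11-1) = 0.4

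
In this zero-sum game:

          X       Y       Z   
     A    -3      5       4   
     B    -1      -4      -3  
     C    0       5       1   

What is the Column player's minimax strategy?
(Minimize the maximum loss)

Column should play X, value = 0

Work:
Column player minimizes Row's maximum payoff:
Column X: max payoff to Row = 0
Column Y: max payoff to Row = 5
Column Z: max payoff to Row = 4
Minimum is 0, achieved by column X.
Minimax strategy: X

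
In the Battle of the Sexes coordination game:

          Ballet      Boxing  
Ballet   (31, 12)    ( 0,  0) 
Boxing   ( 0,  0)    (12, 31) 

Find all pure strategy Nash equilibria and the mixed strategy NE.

Pure NE: (Ballet, Ballet) and (Boxing, Boxing); Mixed NE: p = 0.7209, q = 0.2791

Work:
Check pure NE:
(Ballet, Ballet): (31, 12) - no unilateral deviation beneficial
(Boxing, Boxing): (12, 31) - no unilateral deviation beneficial
Mixed NE: P1 plays Ballet with p = 0.7209, P2 plays Ballet with q = 0.2791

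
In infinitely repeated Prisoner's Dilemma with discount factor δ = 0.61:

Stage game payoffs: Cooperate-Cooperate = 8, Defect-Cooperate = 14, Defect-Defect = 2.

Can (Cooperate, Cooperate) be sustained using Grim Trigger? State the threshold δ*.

δ* = 0.5; since δ = 0.61 ≥ 0.5, cooperation can be sustained

Work:
For Grim Trigger:
Cooperate forever: 8/(1-δ)
Defect then punished: 14 + 2·δ/(1-δ)
Need: 8/(1-δ) ≥ 14 + 2·δ/(1-δ)
Solving: δ ≥ (T-R)/(T-P) = (14-8)/(14-2) = 0.5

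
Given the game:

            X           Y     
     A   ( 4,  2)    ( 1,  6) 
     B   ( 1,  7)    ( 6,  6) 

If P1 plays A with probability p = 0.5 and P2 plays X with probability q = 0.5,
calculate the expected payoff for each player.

E[P1] = 3.0, E[P2] = 5.25

Work:
E[P1] = p·q·π₁(A,X) + p·(1-q)·π₁(A,Y) + (1-p)·q·π₁(B,X) + (1-p)·(1-q)·π₁(B,Y)
= 0.5·0.5·4 + 0.5·0.5·1 + 0.5·0.5·1 + 0.5·0.5·6
= 3.0

E[P2] = 5.25 (similar calculation)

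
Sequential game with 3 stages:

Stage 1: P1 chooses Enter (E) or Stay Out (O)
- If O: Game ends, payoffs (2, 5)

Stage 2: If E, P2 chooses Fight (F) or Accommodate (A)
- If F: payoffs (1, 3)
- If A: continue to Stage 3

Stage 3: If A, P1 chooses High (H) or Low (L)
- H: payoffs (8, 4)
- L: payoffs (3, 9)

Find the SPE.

SPE: (E, A, H); Outcome (8, 4)

Work:
Stage 3: P1 chooses H (8 vs 3)
Stage 2: P2: F->3, A->4 (anticipating H). Choose A
Stage 1: P1: O->2, E->8 (anticipating A, H). Choose E
SPE path: E -> A -> H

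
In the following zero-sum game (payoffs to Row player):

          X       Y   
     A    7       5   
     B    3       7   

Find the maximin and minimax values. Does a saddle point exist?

Maximin = 5, Minimax = 7, Saddle: False

Work:
Row minimums: [5, 3] → maximin = 5
Column maximums: [7, 7] → minimax = 7
No saddle point (maximin ≠ minimax). Mixed strategy needed.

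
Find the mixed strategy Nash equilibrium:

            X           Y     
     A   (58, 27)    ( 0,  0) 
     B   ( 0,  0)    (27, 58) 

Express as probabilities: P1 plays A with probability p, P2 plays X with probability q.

p = 0.6824, q = 0.3176

Work:
Find probabilities that make opponent indifferent:
P2 chooses q to make P1 indifferent between A and B
P1 chooses p to make P2 indifferent between X and Y
Mixed NE: P1 plays (A: 0.6824, B: 0.3176), P2 plays (X: 0.3176, Y: 0.6824)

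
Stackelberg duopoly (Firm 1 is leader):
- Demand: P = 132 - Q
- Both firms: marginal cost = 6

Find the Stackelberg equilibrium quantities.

q₁* (leader) = 63.0, q₂* (follower) = 31.5

Work:
Follower's reaction: q₂ = (a - c - q₁)/2
Leader substitutes: π₁ = q₁·(a - q₁ - (a-c-q₁)/2 - c)
FOC: q₁* = (132 - 6)/2 = 63.00
Then: q₂* = (132 - 6 - 63.0)/2 = 31.50
Leader has first-mover advantage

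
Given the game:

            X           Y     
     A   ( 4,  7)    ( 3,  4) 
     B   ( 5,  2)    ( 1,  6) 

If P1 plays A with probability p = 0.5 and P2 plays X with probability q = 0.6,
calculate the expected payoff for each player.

E[P1] = 3.5, E[P2] = 4.7

Work:
E[P1] = p·q·π₁(A,X) + p·(1-q)·π₁(A,Y) + (1-p)·q·π₁(B,X) + (1-p)·(1-q)·π₁(B,Y)
= 0.5·0.6·4 + 0.5·0.4·3 + 0.5·0.6·5 + 0.5·0.4·1
= 3.5

E[P2] = 4.7 (similar calculation)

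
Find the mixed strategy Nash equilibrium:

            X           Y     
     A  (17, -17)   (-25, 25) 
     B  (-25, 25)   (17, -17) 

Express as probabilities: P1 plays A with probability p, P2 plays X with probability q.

p = 0.5, q = 0.5

Work:
Find probabilities that make opponent indifferent:
P2 chooses q to make P1 indifferent between A and B
P1 chooses p to make P2 indifferent between X and Y
Mixed NE: P1 plays (A: 0.5, B: 0.5), P2 plays (X: 0.5, Y: 0.5)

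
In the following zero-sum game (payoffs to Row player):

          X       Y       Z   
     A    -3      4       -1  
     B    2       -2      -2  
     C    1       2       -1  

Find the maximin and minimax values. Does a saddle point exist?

Maximin = -1, Minimax = -1, Saddle: True

Work:
Row minimums: [-3, -2, -1] → maximin = -1
Column maximums: [2, 4, -1] → minimax = -1
Saddle point exists! Game value = -1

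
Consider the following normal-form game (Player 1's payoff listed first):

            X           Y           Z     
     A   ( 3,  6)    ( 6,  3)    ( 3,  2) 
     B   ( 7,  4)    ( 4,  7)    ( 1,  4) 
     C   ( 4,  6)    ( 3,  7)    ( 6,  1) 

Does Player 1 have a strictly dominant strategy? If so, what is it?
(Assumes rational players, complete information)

No strictly dominant strategy exists for Player 1

Work:
A strategy strictly dominates another if it gives a strictly higher payoff against every opponent action. Compare each pair of P1's strategies column-by-column:
  A vs B: [3 vs 7, 6 vs 4, 3 vs 1] → A does not strictly dominate B (column X: 3 ≤ 7)
  A vs C: [3 vs 4, 6 vs 3, 3 vs 6] → A does not strictly dominate C (column X: 3 ≤ 4)
  B vs A: [7 vs 3, 4 vs 6, 1 vs 3] → B does not strictly dominate A (column Y: 4 ≤ 6)
  B vs C: [7 vs 4, 4 vs 3, 1 vs 6] → B does not strictly dominate C (column Z: 1 ≤ 6)
  C vs A: [4 vs 3, 3 vs 6, 6 vs 3] → C does not strictly dominate A (column Y: 3 ≤ 6)
  C vs B: [4 vs 7, 3 vs 4, 6 vs 1] → C does not strictly dominate B (column X: 4 ≤ 7)
No single strategy strictly dominates all others → no strictly dominant strategy.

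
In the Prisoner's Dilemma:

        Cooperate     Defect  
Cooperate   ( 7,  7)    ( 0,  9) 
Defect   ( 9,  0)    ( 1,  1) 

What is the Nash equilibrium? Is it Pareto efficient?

(Defect, Defect) is NE; not Pareto efficient

Work:
Defect dominates Cooperate for both players:
If P2 cooperates: Defect (9) > Cooperate (7)
If P2 defects: Defect (1) > Cooperate (0)
NE: (Defect, Defect) with payoff (1, 1)
But (Cooperate, Cooperate) = (7, 7) Pareto dominates (1, 1)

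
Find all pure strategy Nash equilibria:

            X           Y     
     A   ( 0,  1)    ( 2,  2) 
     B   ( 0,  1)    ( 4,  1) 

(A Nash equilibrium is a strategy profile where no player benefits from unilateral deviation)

Nash equilibrium: (B, X), (B, Y)

Work:
Best responses:
  P1 vs X: payoffs [0, 0] → best response A/B (payoff 0)
  P1 vs Y: payoffs [2, 4] → best response B (payoff 4)
  P2 vs A: payoffs [1, 2] → best response Y (payoff 2)
  P2 vs B: payoffs [1, 1] → best response X/Y (payoff 1)
Mutual best responses: (B,X), (B,Y) → Nash equilibria.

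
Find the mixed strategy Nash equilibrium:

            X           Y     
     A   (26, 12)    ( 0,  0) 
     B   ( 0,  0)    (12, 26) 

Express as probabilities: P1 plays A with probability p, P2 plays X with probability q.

p = 0.6842, q = 0.3158

Work:
Find probabilities that make opponent indifferent:
P2 chooses q to make P1 indifferent between A and B
P1 chooses p to make P2 indifferent between X and Y
Mixed NE: P1 plays (A: 0.6842, B: 0.3158), P2 plays (X: 0.3158, Y: 0.6842)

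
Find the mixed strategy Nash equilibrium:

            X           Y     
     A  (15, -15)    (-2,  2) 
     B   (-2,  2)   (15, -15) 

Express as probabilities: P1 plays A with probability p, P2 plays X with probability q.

p = 0.5, q = 0.5

Work:
Find probabilities that make opponent indifferent:
P2 chooses q to make P1 indifferent between A and B
P1 chooses p to make P2 indifferent between X and Y
Mixed NE: P1 plays (A: 0.5, B: 0.5), P2 plays (X: 0.5, Y: 0.5)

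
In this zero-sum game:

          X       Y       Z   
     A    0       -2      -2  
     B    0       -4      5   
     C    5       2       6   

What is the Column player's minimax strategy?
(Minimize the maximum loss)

Column should play Y, value = 2

Work:
Column player minimizes Row's maximum payoff:
Column X: max payoff to Row = 5
Column Y: max payoff to Row = 2
Column Z: max payoff to Row = 6
Minimum is 2, achieved by column Y.
Minimax strategy: Y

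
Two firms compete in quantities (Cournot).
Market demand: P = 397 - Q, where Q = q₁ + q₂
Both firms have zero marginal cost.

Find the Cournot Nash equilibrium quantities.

q₁* = q₂* = 132.33; P* = 132.33

Work:
Profit: π_i = P·q_i = (a - q_i - q_j)·q_i
FOC: ∂π_i/∂q_i = a - 2q_i - q_j = 0
Reaction function: q_i = (397 - q_j)/2
Symmetry: q* = 397/3 = 132.33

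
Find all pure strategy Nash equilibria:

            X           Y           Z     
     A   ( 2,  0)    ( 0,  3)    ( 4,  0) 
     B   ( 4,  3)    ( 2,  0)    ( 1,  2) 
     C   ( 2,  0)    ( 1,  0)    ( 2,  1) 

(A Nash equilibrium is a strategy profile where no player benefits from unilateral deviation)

Nash equilibrium: (B, X)

Work:
Best responses:
  P1 vs X: payoffs [2, 4, 2] → best response B (payoff 4)
  P1 vs Y: payoffs [0, 2, 1] → best response B (payoff 2)
  P1 vs Z: payoffs [4, 1, 2] → best response A (payoff 4)
  P2 vs A: payoffs [0, 3, 0] → best response Y (payoff 3)
  P2 vs B: payoffs [3, 0, 2] → best response X (payoff 3)
  P2 vs C: payoffs [0, 0, 1] → best response Z (payoff 1)
Mutual best responses: (B,X) → Nash equilibria.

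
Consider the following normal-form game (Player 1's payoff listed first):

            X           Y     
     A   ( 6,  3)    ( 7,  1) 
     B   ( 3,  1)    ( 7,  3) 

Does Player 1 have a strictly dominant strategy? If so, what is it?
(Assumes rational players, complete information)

No strictly dominant strategy exists for Player 1

Work:
A strategy strictly dominates another if it gives a strictly higher payoff against every opponent action. Compare each pair of P1's strategies column-by-column:
  A vs B: [6 vs 3, 7 vs 7] → A does not strictly dominate B (column Y: 7 ≤ 7)
  B vs A: [3 vs 6, 7 vs 7] → B does not strictly dominate A (column X: 3 ≤ 6)
No single strategy strictly dominates all others → no strictly dominant strategy.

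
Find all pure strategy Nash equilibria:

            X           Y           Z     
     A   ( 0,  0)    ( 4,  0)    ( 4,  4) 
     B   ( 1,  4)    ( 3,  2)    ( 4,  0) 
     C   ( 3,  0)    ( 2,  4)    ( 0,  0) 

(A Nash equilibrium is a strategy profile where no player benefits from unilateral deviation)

Nash equilibrium: (A, Z)

Work:
Best responses:
  P1 vs X: payoffs [0, 1, 3] → best response C (payoff 3)
  P1 vs Y: payoffs [4, 3, 2] → best response A (payoff 4)
  P1 vs Z: payoffs [4, 4, 0] → best response A/B (payoff 4)
  P2 vs A: payoffs [0, 0, 4] → best response Z (payoff 4)
  P2 vs B: payoffs [4, 2, 0] → best response X (payoff 4)
  P2 vs C: payoffs [0, 4, 0] → best response Y (payoff 4)
Mutual best responses: (A,Z) → Nash equilibria.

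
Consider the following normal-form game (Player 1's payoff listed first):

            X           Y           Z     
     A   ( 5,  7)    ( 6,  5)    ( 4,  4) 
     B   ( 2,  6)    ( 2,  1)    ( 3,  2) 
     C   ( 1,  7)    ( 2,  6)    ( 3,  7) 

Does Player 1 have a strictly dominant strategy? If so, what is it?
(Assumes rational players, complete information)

Yes, Player 1's strictly dominant strategy is A

Work:
A strategy strictly dominates another if it gives a strictly higher payoff against every opponent action. Compare each pair of P1's strategies column-by-column:
  A vs B: [5 vs 2, 6 vs 2, 4 vs 3] → A strictly dominates B
  A vs C: [5 vs 1, 6 vs 2, 4 vs 3] → A strictly dominates C
  B vs A: [2 vs 5, 2 vs 6, 3 vs 4] → B does not strictly dominate A (column X: 2 ≤ 5)
  B vs C: [2 vs 1, 2 vs 2, 3 vs 3] → B does not strictly dominate C (column Y: 2 ≤ 2)
  C vs A: [1 vs 5, 2 vs 6, 3 vs 4] → C does not strictly dominate A (column X: 1 ≤ 5)
  C vs B: [1 vs 2, 2 vs 2, 3 vs 3] → C does not strictly dominate B (column X: 1 ≤ 2)
A strictly dominates every other strategy → strictly dominant.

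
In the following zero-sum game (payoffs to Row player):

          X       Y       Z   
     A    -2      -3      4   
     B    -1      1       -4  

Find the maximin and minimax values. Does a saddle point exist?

Maximin = -3, Minimax = -1, Saddle: False

Work:
Row minimums: [-3, -4] → maximin = -3
Column maximums: [-1, 1, 4] → minimax = -1
No saddle point (maximin ≠ minimax). Mixed strategy needed.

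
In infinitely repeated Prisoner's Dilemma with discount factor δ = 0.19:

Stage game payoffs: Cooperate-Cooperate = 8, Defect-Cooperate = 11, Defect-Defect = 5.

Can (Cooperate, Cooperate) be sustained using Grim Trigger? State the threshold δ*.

δ* = 0.5; since δ = 0.19 < 0.5, cooperation cannot be sustained

Work:
For Grim Trigger:
Cooperate forever: 8/(1-δ)
Defect then punished: 11 + 5·δ/(1-δ)
Need: 8/(1-δ) ≥ 11 + 5·δ/(1-δ)
Solving: δ ≥ (T-R)/(T-P) = (11-8)/(11-5) = 0.5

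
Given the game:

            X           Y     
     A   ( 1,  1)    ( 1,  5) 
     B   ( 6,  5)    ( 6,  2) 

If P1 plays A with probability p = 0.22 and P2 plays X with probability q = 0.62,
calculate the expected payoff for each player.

E[P1] = 4.9, E[P2] = 3.5652

Work:
E[P1] = p·q·π₁(A,X) + p·(1-q)·π₁(A,Y) + (1-p)·q·π₁(B,X) + (1-p)·(1-q)·π₁(B,Y)
= 0.22·0.62·1 + 0.22·0.38·1 + 0.78·0.62·6 + 0.78·0.38·6
= 4.9

E[P2] = 3.5652 (similar calculation)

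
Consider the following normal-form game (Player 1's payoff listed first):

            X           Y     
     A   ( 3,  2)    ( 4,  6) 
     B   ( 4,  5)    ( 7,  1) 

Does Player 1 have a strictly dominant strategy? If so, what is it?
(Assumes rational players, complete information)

Yes, Player 1's strictly dominant strategy is B

Work:
A strategy strictly dominates another if it gives a strictly higher payoff against every opponent action. Compare each pair of P1's strategies column-by-column:
  A vs B: [3 vs 4, 4 vs 7] → A does not strictly dominate B (column X: 3 ≤ 4)
  B vs A: [4 vs 3, 7 vs 4] → B strictly dominates A
B strictly dominates every other strategy → strictly dominant.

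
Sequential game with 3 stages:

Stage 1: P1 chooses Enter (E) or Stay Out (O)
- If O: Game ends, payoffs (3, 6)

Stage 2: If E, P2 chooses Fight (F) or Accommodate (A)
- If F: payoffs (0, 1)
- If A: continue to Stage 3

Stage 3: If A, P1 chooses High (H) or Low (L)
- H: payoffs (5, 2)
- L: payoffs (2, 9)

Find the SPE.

SPE: (E, A, H); Outcome (5, 2)

Work:
Stage 3: P1 chooses H (5 vs 2)
Stage 2: P2: F->1, A->2 (anticipating H). Choose A
Stage 1: P1: O->3, E->5 (anticipating A, H). Choose E
SPE path: E -> A -> H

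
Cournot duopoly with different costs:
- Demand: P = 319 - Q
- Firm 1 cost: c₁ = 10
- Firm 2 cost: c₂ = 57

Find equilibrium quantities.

q₁* = 118.67, q₂* = 71.67

Work:
Reaction: q₁ = (319 - 10 - q₂)/2
Reaction: q₂ = (319 - 57 - q₁)/2
Solve simultaneously:
q₁* = (319 - 2×10 + 57)/3 = 118.67
q₂* = (319 - 2×57 + 10)/3 = 71.67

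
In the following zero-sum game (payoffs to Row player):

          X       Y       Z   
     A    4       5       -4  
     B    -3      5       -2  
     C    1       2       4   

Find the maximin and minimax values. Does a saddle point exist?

Maximin = 1, Minimax = 4, Saddle: False

Work:
Row minimums: [-4, -3, 1] → maximin = 1
Column maximums: [4, 5, 4] → minimax = 4
No saddle point (maximin ≠ minimax). Mixed strategy needed.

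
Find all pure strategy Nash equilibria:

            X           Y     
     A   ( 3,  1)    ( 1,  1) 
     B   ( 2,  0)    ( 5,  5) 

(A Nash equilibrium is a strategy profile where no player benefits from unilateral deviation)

Nash equilibrium: (A, X), (B, Y)

Work:
Best responses:
  P1 vs X: payoffs [3, 2] → best response A (payoff 3)
  P1 vs Y: payoffs [1, 5] → best response B (payoff 5)
  P2 vs A: payoffs [1, 1] → best response X/Y (payoff 1)
  P2 vs B: payoffs [0, 5] → best response Y (payoff 5)
Mutual best responses: (A,X), (B,Y) → Nash equilibria.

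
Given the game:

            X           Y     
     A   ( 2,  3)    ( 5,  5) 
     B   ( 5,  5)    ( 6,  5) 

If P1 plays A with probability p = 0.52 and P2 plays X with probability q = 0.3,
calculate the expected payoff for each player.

E[P1] = 4.868, E[P2] = 4.688

Work:
E[P1] = p·q·π₁(A,X) + p·(1-q)·π₁(A,Y) + (1-p)·q·π₁(B,X) + (1-p)·(1-q)·π₁(B,Y)
= 0.52·0.3·2 + 0.52·0.7·5 + 0.48·0.3·5 + 0.48·0.7·6
= 4.868

E[P2] = 4.688 (similar calculation)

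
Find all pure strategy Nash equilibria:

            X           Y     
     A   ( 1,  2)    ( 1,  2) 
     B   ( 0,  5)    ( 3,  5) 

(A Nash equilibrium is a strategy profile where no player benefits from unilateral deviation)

Nash equilibrium: (A, X), (B, Y)

Work:
Best responses:
  P1 vs X: payoffs [1, 0] → best response A (payoff 1)
  P1 vs Y: payoffs [1, 3] → best response B (payoff 3)
  P2 vs A: payoffs [2, 2] → best response X/Y (payoff 2)
  P2 vs B: payoffs [5, 5] → best response X/Y (payoff 5)
Mutual best responses: (A,X), (B,Y) → Nash equilibria.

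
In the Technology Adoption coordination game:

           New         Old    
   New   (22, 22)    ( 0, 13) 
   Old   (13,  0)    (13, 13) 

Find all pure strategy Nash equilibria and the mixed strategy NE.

Pure NE: (New, New) and (Old, Old); Mixed NE: p = 0.5909, q = 0.5909

Work:
Check pure NE:
(New, New): (22, 22) - no unilateral deviation beneficial
(Old, Old): (13, 13) - no unilateral deviation beneficial
Mixed NE: P1 plays New with p = 0.5909, P2 plays New with q = 0.5909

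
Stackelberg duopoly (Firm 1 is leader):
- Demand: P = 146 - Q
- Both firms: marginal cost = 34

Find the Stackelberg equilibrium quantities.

q₁* (leader) = 56.0, q₂* (follower) = 28.0

Work:
Follower's reaction: q₂ = (a - c - q₁)/2
Leader substitutes: π₁ = q₁·(a - q₁ - (a-c-q₁)/2 - c)
FOC: q₁* = (146 - 34)/2 = 56.00
Then: q₂* = (146 - 34 - 56.0)/2 = 28.00
Leader has first-mover advantage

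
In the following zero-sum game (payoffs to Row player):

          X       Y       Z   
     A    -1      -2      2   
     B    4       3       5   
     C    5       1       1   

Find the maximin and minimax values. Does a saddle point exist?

Maximin = 3, Minimax = 3, Saddle: True

Work:
Row minimums: [-2, 3, 1] → maximin = 3
Column maximums: [5, 3, 5] → minimax = 3
Saddle point exists! Game value = 3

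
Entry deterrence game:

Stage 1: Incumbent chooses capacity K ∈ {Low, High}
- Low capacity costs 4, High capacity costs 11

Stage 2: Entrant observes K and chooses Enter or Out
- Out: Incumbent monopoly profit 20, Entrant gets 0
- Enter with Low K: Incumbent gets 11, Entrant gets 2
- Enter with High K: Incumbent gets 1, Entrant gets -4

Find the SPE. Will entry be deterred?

SPE: (High, Enter|Low, Out|High); Entry deterred. Incumbent net profit = 9

Work:
After Low K: Entrant enters (2 > 0)
After High K: Entrant stays out (-4 < 0)
Incumbent: Low → 11−4=7, High → 20−11=9
Incumbent chooses High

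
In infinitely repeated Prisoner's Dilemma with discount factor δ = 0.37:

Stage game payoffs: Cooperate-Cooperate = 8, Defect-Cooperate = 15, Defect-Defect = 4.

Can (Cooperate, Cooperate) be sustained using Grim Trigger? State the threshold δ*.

δ* = 0.6364; since δ = 0.37 < 0.6364, cooperation cannot be sustained

Work:
For Grim Trigger:
Cooperate forever: 8/(1-δ)
Defect then punished: 15 + 4·δ/(1-δ)
Need: 8/(1-δ) ≥ 15 + 4·δ/(1-δ)
Solving: δ ≥ (T-R)/(T-P) = (15-8)/(15-4) = 0.6364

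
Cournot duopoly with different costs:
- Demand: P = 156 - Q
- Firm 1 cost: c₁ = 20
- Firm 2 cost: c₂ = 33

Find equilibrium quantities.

q₁* = 49.67, q₂* = 36.67

Work:
Reaction: q₁ = (156 - 20 - q₂)/2
Reaction: q₂ = (156 - 33 - q₁)/2
Solve simultaneously:
q₁* = (156 - 2×20 + 33)/3 = 49.67
q₂* = (156 - 2×33 + 20)/3 = 36.67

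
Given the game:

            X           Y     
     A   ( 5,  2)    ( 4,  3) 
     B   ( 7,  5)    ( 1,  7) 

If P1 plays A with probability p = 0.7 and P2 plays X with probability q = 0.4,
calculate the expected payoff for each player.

E[P1] = 4.1, E[P2] = 3.68

Work:
E[P1] = p·q·π₁(A,X) + p·(1-q)·π₁(A,Y) + (1-p)·q·π₁(B,X) + (1-p)·(1-q)·π₁(B,Y)
= 0.7·0.4·5 + 0.7·0.6·4 + 0.3·0.4·7 + 0.3·0.6·1
= 4.1

E[P2] = 3.68 (similar calculation)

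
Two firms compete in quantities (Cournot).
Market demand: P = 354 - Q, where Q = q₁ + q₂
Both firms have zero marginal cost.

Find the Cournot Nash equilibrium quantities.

q₁* = q₂* = 118.0; P* = 118.0

Work:
Profit: π_i = P·q_i = (a - q_i - q_j)·q_i
FOC: ∂π_i/∂q_i = a - 2q_i - q_j = 0
Reaction function: q_i = (354 - q_j)/2
Symmetry: q* = 354/3 = 118.0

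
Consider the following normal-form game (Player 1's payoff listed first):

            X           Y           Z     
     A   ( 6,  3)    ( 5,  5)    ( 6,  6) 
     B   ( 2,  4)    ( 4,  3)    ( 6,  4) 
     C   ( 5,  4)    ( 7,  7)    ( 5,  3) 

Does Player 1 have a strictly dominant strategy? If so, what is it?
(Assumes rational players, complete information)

No strictly dominant strategy exists for Player 1

Work:
A strategy strictly dominates another if it gives a strictly higher payoff against every opponent action. Compare each pair of P1's strategies column-by-column:
  A vs B: [6 vs 2, 5 vs 4, 6 vs 6] → A does not strictly dominate B (column Z: 6 ≤ 6)
  A vs C: [6 vs 5, 5 vs 7, 6 vs 5] → A does not strictly dominate C (column Y: 5 ≤ 7)
  B vs A: [2 vs 6, 4 vs 5, 6 vs 6] → B does not strictly dominate A (column X: 2 ≤ 6)
  B vs C: [2 vs 5, 4 vs 7, 6 vs 5] → B does not strictly dominate C (column X: 2 ≤ 5)
  C vs A: [5 vs 6, 7 vs 5, 5 vs 6] → C does not strictly dominate A (column X: 5 ≤ 6)
  C vs B: [5 vs 2, 7 vs 4, 5 vs 6] → C does not strictly dominate B (column Z: 5 ≤ 6)
No single strategy strictly dominates all others → no strictly dominant strategy.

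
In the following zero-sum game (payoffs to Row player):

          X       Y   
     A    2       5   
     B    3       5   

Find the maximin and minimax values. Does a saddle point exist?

Maximin = 3, Minimax = 3, Saddle: True

Work:
Row minimums: [2, 3] → maximin = 3
Column maximums: [3, 5] → minimax = 3
Saddle point exists! Game value = 3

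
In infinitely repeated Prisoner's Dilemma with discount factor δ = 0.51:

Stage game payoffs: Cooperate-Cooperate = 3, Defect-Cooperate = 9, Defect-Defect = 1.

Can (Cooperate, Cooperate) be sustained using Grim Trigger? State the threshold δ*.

δ* = 0.75; since δ = 0.51 < 0.75, cooperation cannot be sustained

Work:
For Grim Trigger:
Cooperate forever: 3/(1-δ)
Defect then punished: 9 + 1·δ/(1-δ)
Need: 3/(1-δ) ≥ 9 + 1·δ/(1-δ)
Solving: δ ≥ (T-R)/(T-P) = (9-3)/(9-1) = 0.75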